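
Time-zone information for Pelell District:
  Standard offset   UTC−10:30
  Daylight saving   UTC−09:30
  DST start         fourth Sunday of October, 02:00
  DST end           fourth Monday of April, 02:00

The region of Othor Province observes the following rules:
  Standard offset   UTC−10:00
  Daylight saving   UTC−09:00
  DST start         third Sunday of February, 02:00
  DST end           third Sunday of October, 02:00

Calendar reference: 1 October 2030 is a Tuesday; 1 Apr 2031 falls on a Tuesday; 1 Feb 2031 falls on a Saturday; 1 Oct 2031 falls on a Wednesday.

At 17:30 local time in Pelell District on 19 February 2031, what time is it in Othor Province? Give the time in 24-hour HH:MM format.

18:00

1 October 2030 is a Tuesday, so the first Sunday is October 6 and the fourth is October 27.
1 April 2031 is a Tuesday, so the first Monday is April 7 and the fourth is April 28.
19 February 2031 falls between 27 October 2030 and 28 April 2031, so daylight saving is in effect and Pelell District is at UTC−09:30.
17:30 Pelell District + 9h30m = 03:00 UTC (rolling into the next day, 20 February 2031).
1 February 2031 is a Saturday, so the first Sunday is February 2 and the third is February 16.
1 October 2031 is a Wednesday, so the first Sunday is October 5 and the third is October 19.
At the standard offset (UTC−10:00), 03:00 UTC − 10h = 17:00 Othor Province standard time (rolling into the previous day, 19 February 2031).
Daylight saving runs 16 February – 19 October; the standard-time date in Othor Province, 19 February 2031, is inside that window, so Othor Province is at UTC−09:00.
03:00 UTC − 9h = 18:00 Othor Province (rolling into the previous day, 19 February 2031).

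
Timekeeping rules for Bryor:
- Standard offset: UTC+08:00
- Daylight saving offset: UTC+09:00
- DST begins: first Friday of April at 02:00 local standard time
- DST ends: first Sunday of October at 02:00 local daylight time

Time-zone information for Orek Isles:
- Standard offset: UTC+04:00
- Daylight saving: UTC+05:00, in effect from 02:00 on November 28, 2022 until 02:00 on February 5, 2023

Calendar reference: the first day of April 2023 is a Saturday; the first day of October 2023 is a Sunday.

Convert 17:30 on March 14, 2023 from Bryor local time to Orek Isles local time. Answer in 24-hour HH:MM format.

13:30

1 April 2023 is a Saturday, so the first Friday is April 7.
1 October 2023 is a Sunday, so the first Sunday is October 1.
March 14, 2023 does not fall between 7 April and 1 October, so daylight saving is not in effect and Bryor is at UTC+08:00.
17:30 Bryor − 8h = 09:30 UTC.
At the standard offset (UTC+04:00), 09:30 UTC + 4h = 13:30 Orek Isles standard time.
The standard-time date in Orek Isles, March 14, 2023, is outside the daylight-saving period (28 November 2022 – 5 February 2023), so Orek Isles is on standard time, UTC+04:00.
09:30 UTC + 4h = 13:30 Orek Isles.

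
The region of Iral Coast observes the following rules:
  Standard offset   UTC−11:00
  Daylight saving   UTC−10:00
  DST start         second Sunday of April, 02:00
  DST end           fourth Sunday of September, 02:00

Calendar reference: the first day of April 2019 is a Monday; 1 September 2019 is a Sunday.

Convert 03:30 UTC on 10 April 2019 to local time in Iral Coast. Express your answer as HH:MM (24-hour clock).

16:30

1 April 2019 is a Monday, so the first Sunday is April 7 and the second is April 14.
1 September 2019 is a Sunday, so the first Sunday is September 1 and the fourth is September 22.
At the standard offset (UTC−11:00), 03:30 UTC − 11h = 16:30 Iral Coast standard time (rolling into the previous day, 9 April 2019).
The standard-time date in Iral Coast, 9 April 2019, does not fall between 14 April and 22 September, so daylight saving is not in effect and Iral Coast is at UTC−11:00.
03:30 UTC − 11h = 16:30 local (rolling into the previous day, 9 April 2019).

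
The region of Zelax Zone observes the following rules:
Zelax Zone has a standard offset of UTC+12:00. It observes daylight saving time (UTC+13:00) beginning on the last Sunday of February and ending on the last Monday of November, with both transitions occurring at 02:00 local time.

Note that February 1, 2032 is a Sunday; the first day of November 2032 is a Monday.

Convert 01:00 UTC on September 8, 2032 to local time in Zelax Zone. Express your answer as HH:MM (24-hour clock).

1 February 2032 is a Sunday, so Sundays fall on 1, 8, 15, 22, 29; the last is February 29.
1 November 2032 is a Monday, so Mondays fall on 1, 8, 15, 22, 29; the last is November 29.
At the standard offset (UTC+12:00), 01:00 UTC + 12h = 13:00 Zelax Zone standard time.
Daylight saving runs 29 February – 29 November; the standard-time date in Zelax Zone, September 8, 2032, is inside that window, so Zelax Zone is at UTC+13:00.
01:00 UTC + 13h = 14:00 local.

14:00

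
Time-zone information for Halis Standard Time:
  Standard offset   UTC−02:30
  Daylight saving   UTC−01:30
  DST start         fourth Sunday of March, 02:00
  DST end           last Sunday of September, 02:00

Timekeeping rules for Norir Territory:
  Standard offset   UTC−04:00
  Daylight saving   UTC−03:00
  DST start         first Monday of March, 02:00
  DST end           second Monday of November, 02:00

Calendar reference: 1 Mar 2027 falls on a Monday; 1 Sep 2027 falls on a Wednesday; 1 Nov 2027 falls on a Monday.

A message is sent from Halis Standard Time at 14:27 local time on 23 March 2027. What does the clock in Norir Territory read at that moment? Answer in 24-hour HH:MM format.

13:57

1 March 2027 is a Monday, so the first Sunday is March 7 and the fourth is March 28.
1 September 2027 is a Wednesday, so Sundays fall on 5, 12, 19, 26; the last is September 26.
Daylight saving runs 28 March – 26 September; 23 March 2027 is outside that window, so Halis Standard Time is on standard time at UTC−02:30.
14:27 Halis Standard Time + 2h30m = 16:57 UTC.
1 March 2027 is a Monday, so the first Monday is March 1.
1 November 2027 is a Monday, so the first Monday is November 1 and the second is November 8.
At the standard offset (UTC−04:00), 16:57 UTC − 4h = 12:57 Norir Territory standard time.
The standard-time date in Norir Territory, 23 March 2027, lies within the daylight-saving period (1 March – 8 November), so Norir Territory is on daylight time, UTC−03:00.
16:57 UTC − 3h = 13:57 Norir Territory.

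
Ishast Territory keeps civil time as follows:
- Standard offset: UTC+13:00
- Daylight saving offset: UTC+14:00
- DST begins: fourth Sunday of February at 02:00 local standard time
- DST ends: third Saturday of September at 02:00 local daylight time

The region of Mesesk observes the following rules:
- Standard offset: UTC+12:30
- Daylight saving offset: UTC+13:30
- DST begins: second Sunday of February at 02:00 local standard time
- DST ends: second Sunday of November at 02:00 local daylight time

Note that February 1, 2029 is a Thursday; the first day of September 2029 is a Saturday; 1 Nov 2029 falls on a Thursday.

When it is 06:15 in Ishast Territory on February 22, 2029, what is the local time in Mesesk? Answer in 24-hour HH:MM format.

1 February 2029 is a Thursday, so the first Sunday is February 4 and the fourth is February 25.
1 September 2029 is a Saturday, so the first Saturday is September 1 and the third is September 15.
February 22, 2029 does not fall between 25 February and 15 September, so daylight saving is not in effect and Ishast Territory is at UTC+13:00.
06:15 Ishast Territory − 13h = 17:15 UTC (rolling into the previous day, 21 February 2029).
1 February 2029 is a Thursday, so the first Sunday is February 4 and the second is February 11.
1 November 2029 is a Thursday, so the first Sunday is November 4 and the second is November 11.
At the standard offset (UTC+12:30), 17:15 UTC + 12h30m = 05:45 Mesesk standard time (rolling into the next day, 22 February 2029).
The standard-time date in Mesesk, February 22, 2029, lies within the daylight-saving period (11 February – 11 November), so Mesesk is on daylight time, UTC+13:30.
17:15 UTC + 13h30m = 06:45 Mesesk (rolling into the next day, 22 February 2029).

06:45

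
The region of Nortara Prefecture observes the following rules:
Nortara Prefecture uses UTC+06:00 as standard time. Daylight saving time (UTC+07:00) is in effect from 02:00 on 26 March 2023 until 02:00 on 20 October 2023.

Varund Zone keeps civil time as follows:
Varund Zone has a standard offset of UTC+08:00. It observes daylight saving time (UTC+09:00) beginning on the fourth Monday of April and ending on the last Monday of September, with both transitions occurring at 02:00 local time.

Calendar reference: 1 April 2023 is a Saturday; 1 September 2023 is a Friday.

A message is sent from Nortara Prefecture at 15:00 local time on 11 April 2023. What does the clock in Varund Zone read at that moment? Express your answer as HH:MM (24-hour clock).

16:00

11 April 2023 falls between 26 March and 20 October, so daylight saving is in effect and Nortara Prefecture is at UTC+07:00.
15:00 Nortara Prefecture − 7h = 08:00 UTC.
1 April 2023 is a Saturday, so the first Monday is April 3 and the fourth is April 24.
1 September 2023 is a Friday, so Mondays fall on 4, 11, 18, 25; the last is September 25.
At the standard offset (UTC+08:00), 08:00 UTC + 8h = 16:00 Varund Zone standard time.
The standard-time date in Varund Zone, 11 April 2023, does not fall between 24 April and 25 September, so daylight saving is not in effect and Varund Zone is at UTC+08:00.
08:00 UTC + 8h = 16:00 Varund Zone.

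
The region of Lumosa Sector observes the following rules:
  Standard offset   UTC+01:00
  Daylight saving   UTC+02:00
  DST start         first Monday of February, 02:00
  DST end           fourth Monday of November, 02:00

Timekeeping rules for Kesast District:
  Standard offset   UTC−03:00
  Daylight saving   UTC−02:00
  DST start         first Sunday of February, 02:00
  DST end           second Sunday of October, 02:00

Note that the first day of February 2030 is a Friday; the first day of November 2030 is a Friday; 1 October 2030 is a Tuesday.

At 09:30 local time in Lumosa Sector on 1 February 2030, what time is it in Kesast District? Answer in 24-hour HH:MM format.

05:30

1 February 2030 is a Friday, so the first Monday is February 4.
1 November 2030 is a Friday, so the first Monday is November 4 and the fourth is November 25.
Daylight saving runs 4 February – 25 November; 1 February 2030 is outside that window, so Lumosa Sector is on standard time at UTC+01:00.
09:30 Lumosa Sector − 1h = 08:30 UTC.
1 February 2030 is a Friday, so the first Sunday is February 3.
1 October 2030 is a Tuesday, so the first Sunday is October 6 and the second is October 13.
At the standard offset (UTC−03:00), 08:30 UTC − 3h = 05:30 Kesast District standard time.
The standard-time date in Kesast District, 1 February 2030, does not fall between 3 February and 13 October, so daylight saving is not in effect and Kesast District is at UTC−03:00.
08:30 UTC − 3h = 05:30 Kesast District.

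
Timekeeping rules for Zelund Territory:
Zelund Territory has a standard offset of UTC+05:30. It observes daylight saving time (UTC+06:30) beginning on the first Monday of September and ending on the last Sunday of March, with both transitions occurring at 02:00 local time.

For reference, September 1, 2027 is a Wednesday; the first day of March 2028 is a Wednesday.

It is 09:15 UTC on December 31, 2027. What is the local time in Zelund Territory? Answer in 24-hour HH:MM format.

1 September 2027 is a Wednesday, so the first Monday is September 6.
1 March 2028 is a Wednesday, so Sundays fall on 5, 12, 19, 26; the last is March 26.
At the standard offset (UTC+05:30), 09:15 UTC + 5h30m = 14:45 Zelund Territory standard time.
The standard-time date in Zelund Territory, December 31, 2027, lies within the daylight-saving period (6 September 2027 – 26 March 2028), so Zelund Territory is on daylight time, UTC+06:30.
09:15 UTC + 6h30m = 15:45 local.

15:45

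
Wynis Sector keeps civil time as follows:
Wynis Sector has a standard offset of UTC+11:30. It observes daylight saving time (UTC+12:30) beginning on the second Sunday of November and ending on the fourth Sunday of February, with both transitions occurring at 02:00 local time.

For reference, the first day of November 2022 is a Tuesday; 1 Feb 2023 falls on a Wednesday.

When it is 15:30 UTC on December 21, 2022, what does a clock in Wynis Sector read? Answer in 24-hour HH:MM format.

1 November 2022 is a Tuesday, so the first Sunday is November 6 and the second is November 13.
1 February 2023 is a Wednesday, so the first Sunday is February 5 and the fourth is February 26.
At the standard offset (UTC+11:30), 15:30 UTC + 11h30m = 03:00 Wynis Sector standard time (rolling into the next day, 22 December 2022).
The standard-time date in Wynis Sector, December 22, 2022, lies within the daylight-saving period (13 November 2022 – 26 February 2023), so Wynis Sector is on daylight time, UTC+12:30.
15:30 UTC + 12h30m = 04:00 local (rolling into the next day, 22 December 2022).

04:00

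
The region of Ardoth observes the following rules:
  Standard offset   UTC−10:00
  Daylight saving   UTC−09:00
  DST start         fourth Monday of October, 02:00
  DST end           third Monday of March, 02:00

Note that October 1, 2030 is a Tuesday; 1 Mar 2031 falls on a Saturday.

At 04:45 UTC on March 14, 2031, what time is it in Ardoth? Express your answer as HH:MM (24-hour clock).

1 October 2030 is a Tuesday, so the first Monday is October 7 and the fourth is October 28.
1 March 2031 is a Saturday, so the first Monday is March 3 and the third is March 17.
At the standard offset (UTC−10:00), 04:45 UTC − 10h = 18:45 Ardoth standard time (rolling into the previous day, 13 March 2031).
The standard-time date in Ardoth, March 13, 2031, falls between 28 October 2030 and 17 March 2031, so daylight saving is in effect and Ardoth is at UTC−09:00.
04:45 UTC − 9h = 19:45 local (rolling into the previous day, 13 March 2031).

19:45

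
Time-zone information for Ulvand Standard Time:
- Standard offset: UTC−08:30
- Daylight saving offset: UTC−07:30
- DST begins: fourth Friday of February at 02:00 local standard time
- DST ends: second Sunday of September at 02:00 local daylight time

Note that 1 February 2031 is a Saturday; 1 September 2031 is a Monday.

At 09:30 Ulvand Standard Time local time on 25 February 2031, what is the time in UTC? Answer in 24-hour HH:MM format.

1 February 2031 is a Saturday, so the first Friday is February 7 and the fourth is February 28.
1 September 2031 is a Monday, so the first Sunday is September 7 and the second is September 14.
25 February 2031 is outside the daylight-saving period (28 February – 14 September), so Ulvand Standard Time is on standard time, UTC−08:30.
09:30 local + 8h30m = 18:00 UTC.

18:00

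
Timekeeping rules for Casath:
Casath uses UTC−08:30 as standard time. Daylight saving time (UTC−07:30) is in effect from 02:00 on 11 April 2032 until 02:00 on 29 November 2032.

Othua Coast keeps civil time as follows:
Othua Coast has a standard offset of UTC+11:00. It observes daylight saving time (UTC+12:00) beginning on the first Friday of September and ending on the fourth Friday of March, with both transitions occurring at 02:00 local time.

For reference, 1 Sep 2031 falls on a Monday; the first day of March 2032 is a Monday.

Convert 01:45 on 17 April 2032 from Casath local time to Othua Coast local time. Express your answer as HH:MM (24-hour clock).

20:15

17 April 2032 lies within the daylight-saving period (11 April – 29 November), so Casath is on daylight time, UTC−07:30.
01:45 Casath + 7h30m = 09:15 UTC.
1 September 2031 is a Monday, so the first Friday is September 5.
1 March 2032 is a Monday, so the first Friday is March 5 and the fourth is March 26.
At the standard offset (UTC+11:00), 09:15 UTC + 11h = 20:15 Othua Coast standard time.
The standard-time date in Othua Coast, 17 April 2032, does not fall between 5 September 2031 and 26 March 2032, so daylight saving is not in effect and Othua Coast is at UTC+11:00.
09:15 UTC + 11h = 20:15 Othua Coast.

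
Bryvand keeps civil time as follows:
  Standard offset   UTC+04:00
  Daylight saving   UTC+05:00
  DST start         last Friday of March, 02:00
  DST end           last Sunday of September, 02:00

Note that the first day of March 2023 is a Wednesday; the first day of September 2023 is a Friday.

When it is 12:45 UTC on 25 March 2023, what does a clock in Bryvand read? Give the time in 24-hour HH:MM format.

1 March 2023 is a Wednesday, so Fridays fall on 3, 10, 17, 24, 31; the last is March 31.
1 September 2023 is a Friday, so Sundays fall on 3, 10, 17, 24; the last is September 24.
At the standard offset (UTC+04:00), 12:45 UTC + 4h = 16:45 Bryvand standard time.
Daylight saving runs 31 March – 24 September; the standard-time date in Bryvand, 25 March 2023, is outside that window, so Bryvand is on standard time at UTC+04:00.
12:45 UTC + 4h = 16:45 local.

16:45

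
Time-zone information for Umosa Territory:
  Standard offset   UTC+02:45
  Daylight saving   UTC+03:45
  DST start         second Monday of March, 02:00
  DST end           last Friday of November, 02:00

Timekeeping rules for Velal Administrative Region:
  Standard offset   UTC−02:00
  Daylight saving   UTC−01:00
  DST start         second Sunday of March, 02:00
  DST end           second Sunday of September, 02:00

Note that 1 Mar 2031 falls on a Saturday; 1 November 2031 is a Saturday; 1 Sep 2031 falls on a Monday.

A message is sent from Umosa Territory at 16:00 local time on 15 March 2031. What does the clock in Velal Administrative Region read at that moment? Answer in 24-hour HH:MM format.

11:15

1 March 2031 is a Saturday, so the first Monday is March 3 and the second is March 10.
1 November 2031 is a Saturday, so Fridays fall on 7, 14, 21, 28; the last is November 28.
15 March 2031 falls between 10 March and 28 November, so daylight saving is in effect and Umosa Territory is at UTC+03:45.
16:00 Umosa Territory − 3h45m = 12:15 UTC.
1 March 2031 is a Saturday, so the first Sunday is March 2 and the second is March 9.
1 September 2031 is a Monday, so the first Sunday is September 7 and the second is September 14.
At the standard offset (UTC−02:00), 12:15 UTC − 2h = 10:15 Velal Administrative Region standard time.
The standard-time date in Velal Administrative Region, 15 March 2031, falls between 9 March and 14 September, so daylight saving is in effect and Velal Administrative Region is at UTC−01:00.
12:15 UTC − 1h = 11:15 Velal Administrative Region.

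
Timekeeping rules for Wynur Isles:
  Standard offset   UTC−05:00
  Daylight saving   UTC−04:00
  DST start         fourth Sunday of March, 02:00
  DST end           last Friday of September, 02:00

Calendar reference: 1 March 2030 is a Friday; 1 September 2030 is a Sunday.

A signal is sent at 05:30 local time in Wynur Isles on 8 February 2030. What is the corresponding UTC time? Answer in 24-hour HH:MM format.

1 March 2030 is a Friday, so the first Sunday is March 3 and the fourth is March 24.
1 September 2030 is a Sunday, so Fridays fall on 6, 13, 20, 27; the last is September 27.
8 February 2030 is outside the daylight-saving period (24 March – 27 September), so Wynur Isles is on standard time, UTC−05:00.
05:30 local + 5h = 10:30 UTC.

10:30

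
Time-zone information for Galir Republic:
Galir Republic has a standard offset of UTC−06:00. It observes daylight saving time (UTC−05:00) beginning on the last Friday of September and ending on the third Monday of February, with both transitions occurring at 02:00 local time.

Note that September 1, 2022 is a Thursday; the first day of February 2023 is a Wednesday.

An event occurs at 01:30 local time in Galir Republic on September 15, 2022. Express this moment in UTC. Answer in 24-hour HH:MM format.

07:30

1 September 2022 is a Thursday, so Fridays fall on 2, 9, 16, 23, 30; the last is September 30.
1 February 2023 is a Wednesday, so the first Monday is February 6 and the third is February 20.
Daylight saving runs 30 September 2022 – 20 February 2023; September 15, 2022 is outside that window, so Galir Republic is on standard time at UTC−06:00.
01:30 local + 6h = 07:30 UTC.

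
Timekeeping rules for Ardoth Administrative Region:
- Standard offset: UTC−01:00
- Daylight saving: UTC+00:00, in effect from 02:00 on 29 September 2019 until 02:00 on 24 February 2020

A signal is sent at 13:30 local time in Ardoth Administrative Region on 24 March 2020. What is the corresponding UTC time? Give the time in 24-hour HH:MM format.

14:30

24 March 2020 is outside the daylight-saving period (29 September 2019 – 24 February 2020), so Ardoth Administrative Region is on standard time, UTC−01:00.
13:30 local + 1h = 14:30 UTC.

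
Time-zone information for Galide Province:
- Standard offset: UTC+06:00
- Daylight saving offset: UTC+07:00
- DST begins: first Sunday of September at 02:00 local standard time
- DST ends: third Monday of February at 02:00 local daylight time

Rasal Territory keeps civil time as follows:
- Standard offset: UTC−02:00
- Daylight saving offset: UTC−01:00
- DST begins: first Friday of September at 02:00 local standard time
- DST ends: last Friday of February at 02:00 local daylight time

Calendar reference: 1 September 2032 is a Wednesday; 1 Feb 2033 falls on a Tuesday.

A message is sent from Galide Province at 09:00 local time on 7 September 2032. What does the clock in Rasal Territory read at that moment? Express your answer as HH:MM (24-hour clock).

1 September 2032 is a Wednesday, so the first Sunday is September 5.
1 February 2033 is a Tuesday, so the first Monday is February 7 and the third is February 21.
7 September 2032 falls between 5 September 2032 and 21 February 2033, so daylight saving is in effect and Galide Province is at UTC+07:00.
09:00 Galide Province − 7h = 02:00 UTC.
1 September 2032 is a Wednesday, so the first Friday is September 3.
1 February 2033 is a Tuesday, so Fridays fall on 4, 11, 18, 25; the last is February 25.
At the standard offset (UTC−02:00), 02:00 UTC − 2h = 00:00 Rasal Territory standard time.
The standard-time date in Rasal Territory, 7 September 2032, falls between 3 September 2032 and 25 February 2033, so daylight saving is in effect and Rasal Territory is at UTC−01:00.
02:00 UTC − 1h = 01:00 Rasal Territory.

01:00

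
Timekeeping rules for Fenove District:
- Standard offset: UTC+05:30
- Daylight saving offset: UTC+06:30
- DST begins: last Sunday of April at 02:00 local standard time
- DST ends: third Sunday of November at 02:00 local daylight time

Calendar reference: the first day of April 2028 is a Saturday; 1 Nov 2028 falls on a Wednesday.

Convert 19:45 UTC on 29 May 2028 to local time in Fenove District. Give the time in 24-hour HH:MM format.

02:15

1 April 2028 is a Saturday, so Sundays fall on 2, 9, 16, 23, 30; the last is April 30.
1 November 2028 is a Wednesday, so the first Sunday is November 5 and the third is November 19.
At the standard offset (UTC+05:30), 19:45 UTC + 5h30m = 01:15 Fenove District standard time (rolling into the next day, 30 May 2028).
The standard-time date in Fenove District, 30 May 2028, falls between 30 April and 19 November, so daylight saving is in effect and Fenove District is at UTC+06:30.
19:45 UTC + 6h30m = 02:15 local (rolling into the next day, 30 May 2028).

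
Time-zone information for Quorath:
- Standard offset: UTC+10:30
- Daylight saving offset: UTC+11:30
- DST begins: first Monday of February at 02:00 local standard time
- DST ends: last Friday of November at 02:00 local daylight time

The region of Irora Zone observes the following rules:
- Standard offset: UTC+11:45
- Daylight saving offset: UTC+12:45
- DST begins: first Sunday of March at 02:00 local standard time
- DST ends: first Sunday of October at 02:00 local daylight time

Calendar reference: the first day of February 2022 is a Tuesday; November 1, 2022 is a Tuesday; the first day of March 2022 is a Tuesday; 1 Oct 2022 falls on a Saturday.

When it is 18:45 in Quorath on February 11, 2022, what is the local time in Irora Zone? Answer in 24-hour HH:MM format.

1 February 2022 is a Tuesday, so the first Monday is February 7.
1 November 2022 is a Tuesday, so Fridays fall on 4, 11, 18, 25; the last is November 25.
February 11, 2022 lies within the daylight-saving period (7 February – 25 November), so Quorath is on daylight time, UTC+11:30.
18:45 Quorath − 11h30m = 07:15 UTC.
1 March 2022 is a Tuesday, so the first Sunday is March 6.
1 October 2022 is a Saturday, so the first Sunday is October 2.
At the standard offset (UTC+11:45), 07:15 UTC + 11h45m = 19:00 Irora Zone standard time.
Daylight saving runs 6 March – 2 October; the standard-time date in Irora Zone, February 11, 2022, is outside that window, so Irora Zone is on standard time at UTC+11:45.
07:15 UTC + 11h45m = 19:00 Irora Zone.

19:00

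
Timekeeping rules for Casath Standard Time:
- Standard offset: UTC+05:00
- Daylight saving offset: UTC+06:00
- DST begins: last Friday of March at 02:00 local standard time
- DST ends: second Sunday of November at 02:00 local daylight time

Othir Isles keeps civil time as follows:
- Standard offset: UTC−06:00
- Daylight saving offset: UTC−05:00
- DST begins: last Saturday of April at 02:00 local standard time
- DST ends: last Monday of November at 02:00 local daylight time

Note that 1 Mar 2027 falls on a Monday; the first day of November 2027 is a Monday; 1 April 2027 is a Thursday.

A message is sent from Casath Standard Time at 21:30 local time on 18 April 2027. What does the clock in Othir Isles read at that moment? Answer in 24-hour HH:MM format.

1 March 2027 is a Monday, so Fridays fall on 5, 12, 19, 26; the last is March 26.
1 November 2027 is a Monday, so the first Sunday is November 7 and the second is November 14.
Daylight saving runs 26 March – 14 November; 18 April 2027 is inside that window, so Casath Standard Time is at UTC+06:00.
21:30 Casath Standard Time − 6h = 15:30 UTC.
1 April 2027 is a Thursday, so Saturdays fall on 3, 10, 17, 24; the last is April 24.
1 November 2027 is a Monday, so Mondays fall on 1, 8, 15, 22, 29; the last is November 29.
At the standard offset (UTC−06:00), 15:30 UTC − 6h = 09:30 Othir Isles standard time.
The standard-time date in Othir Isles, 18 April 2027, is outside the daylight-saving period (24 April – 29 November), so Othir Isles is on standard time, UTC−06:00.
15:30 UTC − 6h = 09:30 Othir Isles.

09:30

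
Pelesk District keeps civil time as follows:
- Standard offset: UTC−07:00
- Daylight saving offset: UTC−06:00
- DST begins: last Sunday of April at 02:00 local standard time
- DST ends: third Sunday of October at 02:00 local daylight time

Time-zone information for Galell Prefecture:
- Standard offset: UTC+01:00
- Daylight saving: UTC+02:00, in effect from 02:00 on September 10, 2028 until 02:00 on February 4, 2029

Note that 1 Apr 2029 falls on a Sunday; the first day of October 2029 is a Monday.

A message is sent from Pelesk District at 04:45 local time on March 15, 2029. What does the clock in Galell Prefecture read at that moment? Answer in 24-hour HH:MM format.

1 April 2029 is a Sunday, so Sundays fall on 1, 8, 15, 22, 29; the last is April 29.
1 October 2029 is a Monday, so the first Sunday is October 7 and the third is October 21.
March 15, 2029 is outside the daylight-saving period (29 April – 21 October), so Pelesk District is on standard time, UTC−07:00.
04:45 Pelesk District + 7h = 11:45 UTC.
At the standard offset (UTC+01:00), 11:45 UTC + 1h = 12:45 Galell Prefecture standard time.
Daylight saving runs 10 September 2028 – 4 February 2029; the standard-time date in Galell Prefecture, March 15, 2029, is outside that window, so Galell Prefecture is on standard time at UTC+01:00.
11:45 UTC + 1h = 12:45 Galell Prefecture.

12:45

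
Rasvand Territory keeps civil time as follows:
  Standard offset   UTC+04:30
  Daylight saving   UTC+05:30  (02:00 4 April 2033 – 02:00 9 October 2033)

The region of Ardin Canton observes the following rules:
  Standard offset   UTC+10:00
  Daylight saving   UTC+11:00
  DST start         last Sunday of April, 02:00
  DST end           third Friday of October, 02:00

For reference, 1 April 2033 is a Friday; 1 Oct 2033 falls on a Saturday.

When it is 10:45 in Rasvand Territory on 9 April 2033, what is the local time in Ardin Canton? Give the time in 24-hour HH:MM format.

Daylight saving runs 4 April – 9 October; 9 April 2033 is inside that window, so Rasvand Territory is at UTC+05:30.
10:45 Rasvand Territory − 5h30m = 05:15 UTC.
1 April 2033 is a Friday, so Sundays fall on 3, 10, 17, 24; the last is April 24.
1 October 2033 is a Saturday, so the first Friday is October 7 and the third is October 21.
At the standard offset (UTC+10:00), 05:15 UTC + 10h = 15:15 Ardin Canton standard time.
The standard-time date in Ardin Canton, 9 April 2033, is outside the daylight-saving period (24 April – 21 October), so Ardin Canton is on standard time, UTC+10:00.
05:15 UTC + 10h = 15:15 Ardin Canton.

15:15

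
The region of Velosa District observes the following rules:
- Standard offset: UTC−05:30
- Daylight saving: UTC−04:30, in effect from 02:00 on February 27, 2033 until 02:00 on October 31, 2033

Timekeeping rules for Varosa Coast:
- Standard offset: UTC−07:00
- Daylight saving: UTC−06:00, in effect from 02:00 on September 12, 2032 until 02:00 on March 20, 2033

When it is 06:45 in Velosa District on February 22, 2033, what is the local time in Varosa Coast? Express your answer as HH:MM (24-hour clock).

Daylight saving runs 27 February – 31 October; February 22, 2033 is outside that window, so Velosa District is on standard time at UTC−05:30.
06:45 Velosa District + 5h30m = 12:15 UTC.
At the standard offset (UTC−07:00), 12:15 UTC − 7h = 05:15 Varosa Coast standard time.
The standard-time date in Varosa Coast, February 22, 2033, lies within the daylight-saving period (12 September 2032 – 20 March 2033), so Varosa Coast is on daylight time, UTC−06:00.
12:15 UTC − 6h = 06:15 Varosa Coast.

06:15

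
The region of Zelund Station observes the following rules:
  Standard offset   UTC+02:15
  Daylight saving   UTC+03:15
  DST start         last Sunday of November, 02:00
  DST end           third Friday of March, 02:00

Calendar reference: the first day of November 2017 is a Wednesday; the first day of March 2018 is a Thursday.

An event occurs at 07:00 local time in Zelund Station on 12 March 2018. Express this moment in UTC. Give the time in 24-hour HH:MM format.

1 November 2017 is a Wednesday, so Sundays fall on 5, 12, 19, 26; the last is November 26.
1 March 2018 is a Thursday, so the first Friday is March 2 and the third is March 16.
Daylight saving runs 26 November 2017 – 16 March 2018; 12 March 2018 is inside that window, so Zelund Station is at UTC+03:15.
07:00 local − 3h15m = 03:45 UTC.

03:45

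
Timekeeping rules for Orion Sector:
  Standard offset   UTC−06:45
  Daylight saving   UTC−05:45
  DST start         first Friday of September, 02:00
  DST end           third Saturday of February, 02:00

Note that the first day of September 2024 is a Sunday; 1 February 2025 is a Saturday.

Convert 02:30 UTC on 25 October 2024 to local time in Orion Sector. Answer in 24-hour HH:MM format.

1 September 2024 is a Sunday, so the first Friday is September 6.
1 February 2025 is a Saturday, so the first Saturday is February 1 and the third is February 15.
At the standard offset (UTC−06:45), 02:30 UTC − 6h45m = 19:45 Orion Sector standard time (rolling into the previous day, 24 October 2024).
The standard-time date in Orion Sector, 24 October 2024, lies within the daylight-saving period (6 September 2024 – 15 February 2025), so Orion Sector is on daylight time, UTC−05:45.
02:30 UTC − 5h45m = 20:45 local (rolling into the previous day, 24 October 2024).

20:45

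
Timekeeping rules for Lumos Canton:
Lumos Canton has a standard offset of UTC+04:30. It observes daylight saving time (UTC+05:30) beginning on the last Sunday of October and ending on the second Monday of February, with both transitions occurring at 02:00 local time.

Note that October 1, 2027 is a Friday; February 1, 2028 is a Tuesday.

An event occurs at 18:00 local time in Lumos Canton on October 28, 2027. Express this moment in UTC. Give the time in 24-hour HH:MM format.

13:30

1 October 2027 is a Friday, so Sundays fall on 3, 10, 17, 24, 31; the last is October 31.
1 February 2028 is a Tuesday, so the first Monday is February 7 and the second is February 14.
Daylight saving runs 31 October 2027 – 14 February 2028; October 28, 2027 is outside that window, so Lumos Canton is on standard time at UTC+04:30.
18:00 local − 4h30m = 13:30 UTC.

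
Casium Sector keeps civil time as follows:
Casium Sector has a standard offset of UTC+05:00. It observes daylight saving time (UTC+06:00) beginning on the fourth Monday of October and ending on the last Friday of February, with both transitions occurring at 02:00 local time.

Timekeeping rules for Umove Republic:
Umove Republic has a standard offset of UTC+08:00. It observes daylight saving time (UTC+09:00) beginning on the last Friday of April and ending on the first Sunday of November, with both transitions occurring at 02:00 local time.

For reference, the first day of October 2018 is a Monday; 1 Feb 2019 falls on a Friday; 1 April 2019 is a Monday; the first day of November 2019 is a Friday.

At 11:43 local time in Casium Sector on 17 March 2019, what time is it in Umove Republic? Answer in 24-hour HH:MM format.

14:43

1 October 2018 is a Monday, so the first Monday is October 1 and the fourth is October 22.
1 February 2019 is a Friday, so Fridays fall on 1, 8, 15, 22; the last is February 22.
Daylight saving runs 22 October 2018 – 22 February 2019; 17 March 2019 is outside that window, so Casium Sector is on standard time at UTC+05:00.
11:43 Casium Sector − 5h = 06:43 UTC.
1 April 2019 is a Monday, so Fridays fall on 5, 12, 19, 26; the last is April 26.
1 November 2019 is a Friday, so the first Sunday is November 3.
At the standard offset (UTC+08:00), 06:43 UTC + 8h = 14:43 Umove Republic standard time.
The standard-time date in Umove Republic, 17 March 2019, is outside the daylight-saving period (26 April – 3 November), so Umove Republic is on standard time, UTC+08:00.
06:43 UTC + 8h = 14:43 Umove Republic.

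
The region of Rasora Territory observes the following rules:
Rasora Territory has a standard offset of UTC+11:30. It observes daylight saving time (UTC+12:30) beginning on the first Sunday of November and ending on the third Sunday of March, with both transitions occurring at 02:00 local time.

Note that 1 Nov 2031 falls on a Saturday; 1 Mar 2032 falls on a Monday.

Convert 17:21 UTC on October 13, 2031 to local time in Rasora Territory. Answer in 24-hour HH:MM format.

1 November 2031 is a Saturday, so the first Sunday is November 2.
1 March 2032 is a Monday, so the first Sunday is March 7 and the third is March 21.
At the standard offset (UTC+11:30), 17:21 UTC + 11h30m = 04:51 Rasora Territory standard time (rolling into the next day, 14 October 2031).
The standard-time date in Rasora Territory, October 14, 2031, does not fall between 2 November 2031 and 21 March 2032, so daylight saving is not in effect and Rasora Territory is at UTC+11:30.
17:21 UTC + 11h30m = 04:51 local (rolling into the next day, 14 October 2031).

04:51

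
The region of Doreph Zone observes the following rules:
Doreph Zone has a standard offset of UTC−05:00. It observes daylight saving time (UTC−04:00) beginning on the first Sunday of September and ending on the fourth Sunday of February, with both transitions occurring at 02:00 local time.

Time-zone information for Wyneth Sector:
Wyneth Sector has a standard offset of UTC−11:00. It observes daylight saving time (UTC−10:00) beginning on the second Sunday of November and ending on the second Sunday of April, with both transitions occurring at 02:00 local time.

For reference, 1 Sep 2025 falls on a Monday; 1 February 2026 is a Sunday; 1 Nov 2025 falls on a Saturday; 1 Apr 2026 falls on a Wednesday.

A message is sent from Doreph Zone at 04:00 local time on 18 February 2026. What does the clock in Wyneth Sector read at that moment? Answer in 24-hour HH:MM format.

22:00

1 September 2025 is a Monday, so the first Sunday is September 7.
1 February 2026 is a Sunday, so the first Sunday is February 1 and the fourth is February 22.
Daylight saving runs 7 September 2025 – 22 February 2026; 18 February 2026 is inside that window, so Doreph Zone is at UTC−04:00.
04:00 Doreph Zone + 4h = 08:00 UTC.
1 November 2025 is a Saturday, so the first Sunday is November 2 and the second is November 9.
1 April 2026 is a Wednesday, so the first Sunday is April 5 and the second is April 12.
At the standard offset (UTC−11:00), 08:00 UTC − 11h = 21:00 Wyneth Sector standard time (rolling into the previous day, 17 February 2026).
Daylight saving runs 9 November 2025 – 12 April 2026; the standard-time date in Wyneth Sector, 17 February 2026, is inside that window, so Wyneth Sector is at UTC−10:00.
08:00 UTC − 10h = 22:00 Wyneth Sector (rolling into the previous day, 17 February 2026).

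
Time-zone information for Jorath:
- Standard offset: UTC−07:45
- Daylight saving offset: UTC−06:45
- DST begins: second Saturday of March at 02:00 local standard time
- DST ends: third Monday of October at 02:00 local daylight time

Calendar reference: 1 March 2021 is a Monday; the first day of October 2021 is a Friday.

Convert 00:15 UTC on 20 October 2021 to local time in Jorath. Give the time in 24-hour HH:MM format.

1 March 2021 is a Monday, so the first Saturday is March 6 and the second is March 13.
1 October 2021 is a Friday, so the first Monday is October 4 and the third is October 18.
At the standard offset (UTC−07:45), 00:15 UTC − 7h45m = 16:30 Jorath standard time (rolling into the previous day, 19 October 2021).
The standard-time date in Jorath, 19 October 2021, is outside the daylight-saving period (13 March – 18 October), so Jorath is on standard time, UTC−07:45.
00:15 UTC − 7h45m = 16:30 local (rolling into the previous day, 19 October 2021).

16:30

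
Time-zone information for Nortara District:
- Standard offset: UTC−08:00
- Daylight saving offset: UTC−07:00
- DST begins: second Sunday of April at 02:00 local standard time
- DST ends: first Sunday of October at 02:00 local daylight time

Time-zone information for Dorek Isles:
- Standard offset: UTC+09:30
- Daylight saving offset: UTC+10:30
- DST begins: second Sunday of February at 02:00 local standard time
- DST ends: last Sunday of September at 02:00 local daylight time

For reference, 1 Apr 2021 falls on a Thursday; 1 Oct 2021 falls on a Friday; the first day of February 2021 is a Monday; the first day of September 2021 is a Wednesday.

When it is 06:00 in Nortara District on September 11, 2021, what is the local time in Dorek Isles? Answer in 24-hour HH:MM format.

23:30

1 April 2021 is a Thursday, so the first Sunday is April 4 and the second is April 11.
1 October 2021 is a Friday, so the first Sunday is October 3.
Daylight saving runs 11 April – 3 October; September 11, 2021 is inside that window, so Nortara District is at UTC−07:00.
06:00 Nortara District + 7h = 13:00 UTC.
1 February 2021 is a Monday, so the first Sunday is February 7 and the second is February 14.
1 September 2021 is a Wednesday, so Sundays fall on 5, 12, 19, 26; the last is September 26.
At the standard offset (UTC+09:30), 13:00 UTC + 9h30m = 22:30 Dorek Isles standard time.
The standard-time date in Dorek Isles, September 11, 2021, falls between 14 February and 26 September, so daylight saving is in effect and Dorek Isles is at UTC+10:30.
13:00 UTC + 10h30m = 23:30 Dorek Isles.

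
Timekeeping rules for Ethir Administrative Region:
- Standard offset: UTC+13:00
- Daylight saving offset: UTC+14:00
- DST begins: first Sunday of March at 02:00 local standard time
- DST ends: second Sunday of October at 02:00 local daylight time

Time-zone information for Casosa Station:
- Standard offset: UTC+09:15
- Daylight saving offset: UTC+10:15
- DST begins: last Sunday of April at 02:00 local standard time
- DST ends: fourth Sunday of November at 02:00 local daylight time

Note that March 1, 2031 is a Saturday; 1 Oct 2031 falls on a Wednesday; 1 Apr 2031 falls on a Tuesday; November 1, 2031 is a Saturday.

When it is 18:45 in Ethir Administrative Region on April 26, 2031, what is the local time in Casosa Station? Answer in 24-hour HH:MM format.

14:00

1 March 2031 is a Saturday, so the first Sunday is March 2.
1 October 2031 is a Wednesday, so the first Sunday is October 5 and the second is October 12.
April 26, 2031 falls between 2 March and 12 October, so daylight saving is in effect and Ethir Administrative Region is at UTC+14:00.
18:45 Ethir Administrative Region − 14h = 04:45 UTC.
1 April 2031 is a Tuesday, so Sundays fall on 6, 13, 20, 27; the last is April 27.
1 November 2031 is a Saturday, so the first Sunday is November 2 and the fourth is November 23.
At the standard offset (UTC+09:15), 04:45 UTC + 9h15m = 14:00 Casosa Station standard time.
The standard-time date in Casosa Station, April 26, 2031, does not fall between 27 April and 23 November, so daylight saving is not in effect and Casosa Station is at UTC+09:15.
04:45 UTC + 9h15m = 14:00 Casosa Station.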